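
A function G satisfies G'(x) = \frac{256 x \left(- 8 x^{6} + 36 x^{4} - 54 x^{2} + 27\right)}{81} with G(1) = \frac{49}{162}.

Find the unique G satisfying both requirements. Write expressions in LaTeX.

The substitution u = \frac{4 x^{2}}{3} - 2 works: G'(x) is exactly (dG/du)*(du/dx) for that inner function.
A general antiderivative is - \left(\frac{4 x^{2}}{3} - 2\right)^{4} + C.
The condition gives C = \frac{49}{162} - (- \frac{16}{81}) = \frac{1}{2}.
So G(x) = - \frac{256 x^{8}}{81} + \frac{512 x^{6}}{27} - \frac{128 x^{4}}{3} + \frac{128 x^{2}}{3} - \frac{31}{2}.
Check: d/dx[- \frac{256 x^{8}}{81} + \frac{512 x^{6}}{27} - \frac{128 x^{4}}{3} + \frac{128 x^{2}}{3} - \frac{31}{2}] = - \frac{2048 x^{7}}{81} + \frac{1024 x^{5}}{9} - \frac{512 x^{3}}{3} + \frac{256 x}{3}, which equals G'(x).

G(x) = - \frac{256 x^{8}}{81} + \frac{512 x^{6}}{27} - \frac{128 x^{4}}{3} + \frac{128 x^{2}}{3} - \frac{31}{2}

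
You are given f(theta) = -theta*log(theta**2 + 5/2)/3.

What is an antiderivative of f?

An antiderivative is F(theta) = -theta**2*log(theta**2 + 5/2)/6 + theta**2/6 - 5*log(2*theta**2 + 5)/12.

An antiderivative F(theta) passes only if d/dtheta[F] lands on f(theta) exactly.
Check: d/dtheta[-theta**2*log(theta**2 + 5/2)/6 + theta**2/6 - 5*log(2*theta**2 + 5)/12] = -theta*log(theta**2 + 5/2)/3 = f(theta).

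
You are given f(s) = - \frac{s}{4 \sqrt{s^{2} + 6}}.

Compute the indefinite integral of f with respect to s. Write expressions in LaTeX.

F(s) = - \frac{\sqrt{s^{2} + 6}}{4} + C

f matches the chain-rule pattern g'(h)*h' with inner function h(s) = s^{2} + 6; substituting u = h(s) collapses the integral.
Check: d/ds[- \frac{\sqrt{s^{2} + 6}}{4}] = - \frac{s}{4 \sqrt{s^{2} + 6}} = f(s).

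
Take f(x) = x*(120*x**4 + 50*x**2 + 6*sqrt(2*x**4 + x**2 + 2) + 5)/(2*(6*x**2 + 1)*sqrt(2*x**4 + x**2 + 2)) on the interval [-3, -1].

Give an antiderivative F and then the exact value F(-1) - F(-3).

Antiderivative: F(x) = 5*sqrt(2*x**4 + x**2 + 2)/2 + log(2*x**2 + 1/3)/4; value = -5*sqrt(173)/2 - log(110/3)/4 + log(14/3)/4 + 5*sqrt(5)/2

A first test for any F(x): its x-derivative must equal f(x) identically.
F(x) = 5*sqrt(2*x**4 + x**2 + 2)/2 + log(2*x**2 + 1/3)/4 is an antiderivative of f.
Check: d/dx[5*sqrt(2*x**4 + x**2 + 2)/2 + log(2*x**2 + 1/3)/4] = (120*x**5 + 50*x**3 + 6*x*sqrt(2*x**4 + x**2 + 2) + 5*x)/(12*x**2*sqrt(2*x**4 + x**2 + 2) + 2*sqrt(2*x**4 + x**2 + 2)), which equals f(x).
F(-1) = log(7/3)/4 + 5*sqrt(5)/2; F(-3) = log(55/3)/4 + 5*sqrt(173)/2.
Integral = F(-1) - F(-3) = -5*sqrt(173)/2 - log(110/3)/4 + log(14/3)/4 + 5*sqrt(5)/2.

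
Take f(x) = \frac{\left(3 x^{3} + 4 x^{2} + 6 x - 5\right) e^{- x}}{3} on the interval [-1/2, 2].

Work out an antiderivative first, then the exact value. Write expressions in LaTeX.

Antiderivative: F(x) = \frac{\left(- 3 x^{3} - 13 x^{2} - 32 x - 27\right) e^{- x}}{3}; value = - \frac{167}{3 e^{2}} + \frac{37 e^{\frac{1}{2}}}{8}

f has the shape u'v + uv' for u = - x^{3} - \frac{13 x^{2}}{3} - \frac{32 x}{3} - 9 and v = e^{- x} — it is the derivative of the product u*v.
F(x) = \frac{\left(- 3 x^{3} - 13 x^{2} - 32 x - 27\right) e^{- x}}{3} is an antiderivative of f.
Check: d/dx[\frac{\left(- 3 x^{3} - 13 x^{2} - 32 x - 27\right) e^{- x}}{3}] = \frac{\left(3 x^{3} + 4 x^{2} + 6 x - 5\right) e^{- x}}{3} = f(x).
F(2) = - \frac{167}{3 e^{2}}; F(-1/2) = - \frac{37 e^{\frac{1}{2}}}{8}.
Integral = F(2) - F(-1/2) = - \frac{167}{3 e^{2}} + \frac{37 e^{\frac{1}{2}}}{8}.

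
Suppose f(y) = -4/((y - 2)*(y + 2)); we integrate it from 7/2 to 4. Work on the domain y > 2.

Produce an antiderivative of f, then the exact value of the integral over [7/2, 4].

Factor the denominator ((y - 2)*(y + 2)) and decompose: f = 1/(y + 2) - 1/(y - 2); each piece integrates to a log, atan, or power term.
F(y) = -log(y - 2) + log(y + 2) is an antiderivative of f.
Check: d/dy[-log(y - 2) + log(y + 2)] = -4/(y**2 - 4), which equals f(y).
F(4) = -log(2) + log(6); F(7/2) = -log(3/2) + log(11/2).
Integral = F(4) - F(7/2) = -log(11/2) - log(2) + log(3/2) + log(6).

Antiderivative: F(y) = -log(y - 2) + log(y + 2); value = -log(11/2) - log(2) + log(3/2) + log(6)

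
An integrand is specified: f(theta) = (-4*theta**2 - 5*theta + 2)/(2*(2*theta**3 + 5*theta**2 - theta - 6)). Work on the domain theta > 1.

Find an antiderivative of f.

An antiderivative is F(theta) = -(7*log(theta - 1) + 3*log(theta + 3/2) + 20*log(theta + 2))/30.

Factor the denominator (2*(theta - 1)*(theta + 2)*(2*theta + 3)) and decompose: f = -1/(5*(2*theta + 3)) - 2/(3*(theta + 2)) - 7/(30*(theta - 1)); each piece integrates to a log, atan, or power term.
Check: d/dtheta[-(7*log(theta - 1) + 3*log(theta + 3/2) + 20*log(theta + 2))/30] = (-4*theta**2 - 5*theta + 2)/(4*theta**3 + 10*theta**2 - 2*theta - 12), which equals f(theta).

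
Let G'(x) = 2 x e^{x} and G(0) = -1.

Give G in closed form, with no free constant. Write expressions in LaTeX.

G(x) = 2 x e^{x} - 2 e^{x} + 1

G'(x) has the shape u'v + uv' for u = 2 x - 2 and v = e^{x} — it is the derivative of the product u*v.
A general antiderivative is \left(2 x - 2\right) e^{x} + C.
The condition gives C = -1 - (-2) = 1.
So G(x) = 2 x e^{x} - 2 e^{x} + 1.
Check: d/dx[2 x e^{x} - 2 e^{x} + 1] = 2 x e^{x} = G'(x).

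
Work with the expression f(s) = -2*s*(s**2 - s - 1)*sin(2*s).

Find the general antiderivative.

Any candidate F(s) must reproduce f(s) exactly when differentiated.
Check: d/ds[s**3*cos(2*s) - 3*s**2*sin(2*s)/2 - s**2*cos(2*s) + s*sin(2*s) - 5*s*cos(2*s)/2 + 5*sin(2*s)/4 + cos(2*s)/2] = -2*s**3*sin(2*s) + 2*s**2*sin(2*s) + 2*s*sin(2*s), which equals f(s).

F(s) = s**3*cos(2*s) - 3*s**2*sin(2*s)/2 - s**2*cos(2*s) + s*sin(2*s) - 5*s*cos(2*s)/2 + 5*sin(2*s)/4 + cos(2*s)/2 + C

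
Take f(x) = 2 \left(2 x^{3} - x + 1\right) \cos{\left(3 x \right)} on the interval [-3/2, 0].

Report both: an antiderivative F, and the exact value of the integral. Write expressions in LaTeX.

A candidate is checked by its d/dx: the result must match f(x).
F(x) = \frac{2 \left(18 x^{3} \sin{\left(3 x \right)} + 18 x^{2} \cos{\left(3 x \right)} - 21 x \sin{\left(3 x \right)} + 9 \sin{\left(3 x \right)} - 7 \cos{\left(3 x \right)}\right)}{27} is an antiderivative of f.
Check: d/dx[\frac{2 \left(18 x^{3} \sin{\left(3 x \right)} + 18 x^{2} \cos{\left(3 x \right)} - 21 x \sin{\left(3 x \right)} + 9 \sin{\left(3 x \right)} - 7 \cos{\left(3 x \right)}\right)}{27}] = 4 x^{3} \cos{\left(3 x \right)} - 2 x \cos{\left(3 x \right)} + 2 \cos{\left(3 x \right)}, which equals f(x).
F(0) = - \frac{14}{27}; F(-3/2) = \frac{3 \sin{\left(\frac{9}{2} \right)}}{2} + \frac{67 \cos{\left(\frac{9}{2} \right)}}{27}.
Integral = F(0) - F(-3/2) = - \frac{14}{27} - \frac{67 \cos{\left(\frac{9}{2} \right)}}{27} - \frac{3 \sin{\left(\frac{9}{2} \right)}}{2}.

Antiderivative: F(x) = \frac{2 \left(18 x^{3} \sin{\left(3 x \right)} + 18 x^{2} \cos{\left(3 x \right)} - 21 x \sin{\left(3 x \right)} + 9 \sin{\left(3 x \right)} - 7 \cos{\left(3 x \right)}\right)}{27}; value = - \frac{14}{27} - \frac{67 \cos{\left(\frac{9}{2} \right)}}{27} - \frac{3 \sin{\left(\frac{9}{2} \right)}}{2}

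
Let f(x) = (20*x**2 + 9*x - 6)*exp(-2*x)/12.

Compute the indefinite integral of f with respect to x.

F(x) = (-40*x**2 - 58*x - 17)*exp(-2*x)/48 + C

Recognize the product-rule pattern: f = u'v + uv' with u = -5*x**2/6 - 29*x/24 - 17/48, v = exp(-2*x), so integration by parts undoes it.
Check: d/dx[(-40*x**2 - 58*x - 17)*exp(-2*x)/48] = (20*x**2 + 9*x - 6)*exp(-2*x)/12 = f(x).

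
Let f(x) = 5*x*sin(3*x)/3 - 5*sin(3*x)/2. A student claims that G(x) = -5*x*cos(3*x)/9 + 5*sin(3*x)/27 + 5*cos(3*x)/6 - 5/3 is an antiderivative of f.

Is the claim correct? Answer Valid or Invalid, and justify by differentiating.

d/dx[G] = 5*x*sin(3*x)/3 - 5*sin(3*x)/2
This equals f(x) exactly, so the claim holds.

Valid. The derivative of G reproduces f.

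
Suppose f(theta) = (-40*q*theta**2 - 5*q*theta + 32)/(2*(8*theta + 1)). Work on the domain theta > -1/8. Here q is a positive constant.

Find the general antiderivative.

Any candidate F(theta) must reproduce f(theta) exactly when differentiated.
Check: d/dtheta[-5*q*theta**2/4 + 2*log(4*theta + 1/2)] = (-40*q*theta**2 - 5*q*theta + 32)/(16*theta + 2), which equals f(theta).

F(theta) = -5*q*theta**2/4 + 2*log(4*theta + 1/2) + C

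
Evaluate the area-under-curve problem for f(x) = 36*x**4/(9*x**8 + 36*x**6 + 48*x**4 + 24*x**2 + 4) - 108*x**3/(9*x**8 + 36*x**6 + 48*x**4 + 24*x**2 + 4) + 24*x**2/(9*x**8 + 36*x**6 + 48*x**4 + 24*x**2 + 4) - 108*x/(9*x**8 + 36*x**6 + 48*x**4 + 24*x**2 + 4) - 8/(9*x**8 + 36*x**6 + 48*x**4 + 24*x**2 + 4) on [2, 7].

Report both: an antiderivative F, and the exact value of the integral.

Antiderivative: F(x) = (3 - 4*x/3)/(x**4 + 2*x**2 + 2/3); value = -8905/554926

f has the shape u'v + uv' for u = 1/(x**4 + 2*x**2 + 2/3) and v = 3 - 4*x/3 — it is the derivative of the product u*v.
F(x) = (3 - 4*x/3)/(x**4 + 2*x**2 + 2/3) is an antiderivative of f.
Check: d/dx[(3 - 4*x/3)/(x**4 + 2*x**2 + 2/3)] = (36*x**4 - 108*x**3 + 24*x**2 - 108*x - 8)/(9*x**8 + 36*x**6 + 48*x**4 + 24*x**2 + 4), which equals f(x).
F(7) = -19/7499; F(2) = 1/74.
Integral = F(7) - F(2) = -8905/554926.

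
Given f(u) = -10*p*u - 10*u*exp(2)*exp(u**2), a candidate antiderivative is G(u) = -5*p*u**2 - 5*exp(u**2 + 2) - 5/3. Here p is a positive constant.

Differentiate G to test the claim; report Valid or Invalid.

Valid - the claim checks out under differentiation.

d/du[G] = -10*p*u - 10*u*exp(2)*exp(u**2)
This equals f(u) exactly, so the claim holds.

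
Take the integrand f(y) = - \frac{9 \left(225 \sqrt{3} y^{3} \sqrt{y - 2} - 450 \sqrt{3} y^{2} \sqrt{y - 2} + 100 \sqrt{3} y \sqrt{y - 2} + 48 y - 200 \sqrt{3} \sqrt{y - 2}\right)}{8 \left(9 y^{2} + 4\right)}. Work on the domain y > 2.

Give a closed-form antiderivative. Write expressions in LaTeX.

An antiderivative is F(y) = - \frac{5 \left(3 y - 6\right)^{\frac{5}{2}}}{4} - 3 \log{\left(\frac{3 y^{2}}{2} + \frac{2}{3} \right)}.

A candidate is checked by its d/dy: the result must match f(y).
Check: d/dy[- \frac{5 \left(3 y - 6\right)^{\frac{5}{2}}}{4} - 3 \log{\left(\frac{3 y^{2}}{2} + \frac{2}{3} \right)}] = \frac{- 2025 \sqrt{3} y^{3} \sqrt{y - 2} + 4050 \sqrt{3} y^{2} \sqrt{y - 2} - 900 \sqrt{3} y \sqrt{y - 2} - 432 y + 1800 \sqrt{3} \sqrt{y - 2}}{72 y^{2} + 32}, which equals f(y).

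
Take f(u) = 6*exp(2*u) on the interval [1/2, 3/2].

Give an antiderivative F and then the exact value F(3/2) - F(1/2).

For F(u) to be correct the identity F'(u) - f(u) = 0 must hold.
F(u) = 3*exp(2*u) is an antiderivative of f.
Check: d/du[3*exp(2*u)] = 6*exp(2*u) = f(u).
F(3/2) = 3*exp(3); F(1/2) = 3*exp(1).
Integral = F(3/2) - F(1/2) = -3*exp(1) + 3*exp(3).

Antiderivative: F(u) = 3*exp(2*u); value = -3*exp(1) + 3*exp(3)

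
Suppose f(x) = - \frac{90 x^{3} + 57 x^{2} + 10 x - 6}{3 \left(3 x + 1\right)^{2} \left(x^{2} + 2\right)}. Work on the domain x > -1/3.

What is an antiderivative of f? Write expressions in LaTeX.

A candidate is checked by its d/dx: the result must match f(x).
Check: d/dx[- \frac{5 \log{\left(x^{2} + 2 \right)}}{3} - \frac{1}{3 \left(3 x + 1\right)}] = \frac{- 90 x^{3} - 57 x^{2} - 10 x + 6}{27 x^{4} + 18 x^{3} + 57 x^{2} + 36 x + 6}, which equals f(x).

An antiderivative is F(x) = - \frac{5 \log{\left(x^{2} + 2 \right)}}{3} - \frac{1}{3 \left(3 x + 1\right)}.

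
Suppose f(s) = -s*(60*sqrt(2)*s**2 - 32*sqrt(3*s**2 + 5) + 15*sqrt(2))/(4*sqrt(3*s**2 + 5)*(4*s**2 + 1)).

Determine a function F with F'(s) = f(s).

An antiderivative is F(s) = (-5*sqrt(2)*sqrt(3*s**2 + 5) + 4*log(4*s**2 + 1))/4.

Since d/ds undoes antidifferentiation here, F'(s) = f(s) is required of F(s).
Check: d/ds[(-5*sqrt(2)*sqrt(3*s**2 + 5) + 4*log(4*s**2 + 1))/4] = (-60*sqrt(2)*s**3 + 32*s*sqrt(3*s**2 + 5) - 15*sqrt(2)*s)/(16*s**2*sqrt(3*s**2 + 5) + 4*sqrt(3*s**2 + 5)), which equals f(s).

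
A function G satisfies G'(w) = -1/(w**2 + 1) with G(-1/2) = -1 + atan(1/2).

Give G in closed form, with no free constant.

G(w) = -atan(w) - 1

Since d/dw undoes antidifferentiation here, G(w) must give back the stated G'(w).
A general antiderivative is -atan(w) + C.
The condition gives C = -1 + atan(1/2) - (atan(1/2)) = -1.
So G(w) = -atan(w) - 1.
Check: d/dw[-atan(w) - 1] = -1/(w**2 + 1) = G'(w).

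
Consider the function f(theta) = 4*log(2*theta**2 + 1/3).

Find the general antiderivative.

F(theta) = 4*theta*log(2*theta**2 + 1/3) - 8*theta + 4*sqrt(6)*atan(sqrt(6)*theta)/3 + C

Check any antiderivative F(theta) by computing F'(theta) and comparing it with f(theta).
Check: d/dtheta[4*theta*log(2*theta**2 + 1/3) - 8*theta + 4*sqrt(6)*atan(sqrt(6)*theta)/3] = 4*log(2*theta**2 + 1/3) = f(theta).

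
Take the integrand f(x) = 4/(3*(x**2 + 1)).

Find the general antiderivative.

Recover f(x) by differentiating a candidate F(x); any mismatch rules it out.
Check: d/dx[4*atan(x)/3] = 4/(3*x**2 + 3), which equals f(x).

F(x) = 4*atan(x)/3 + C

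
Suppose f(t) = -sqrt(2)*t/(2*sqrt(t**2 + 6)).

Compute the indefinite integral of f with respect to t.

f matches the chain-rule pattern g'(h)*h' with inner function h(t) = t**2/2 + 3; substituting u = h(t) collapses the integral.
Check: d/dt[-sqrt(t**2/2 + 3)] = -sqrt(2)*t/(2*sqrt(t**2 + 6)) = f(t).

F(t) = -sqrt(t**2/2 + 3) + C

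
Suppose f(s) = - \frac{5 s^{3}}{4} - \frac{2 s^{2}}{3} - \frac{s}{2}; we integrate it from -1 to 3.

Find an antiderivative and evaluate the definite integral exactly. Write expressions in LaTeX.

Antiderivative: F(s) = - \frac{s^{2} \left(45 s^{2} + 32 s + 36\right)}{144}; value = - \frac{299}{9}

The integrand splits into summands that can be handled one at a time.
F(s) = - \frac{s^{2} \left(45 s^{2} + 32 s + 36\right)}{144} is an antiderivative of f.
Check: d/ds[- \frac{s^{2} \left(45 s^{2} + 32 s + 36\right)}{144}] = - \frac{5 s^{3}}{4} - \frac{2 s^{2}}{3} - \frac{s}{2} = f(s).
F(3) = - \frac{537}{16}; F(-1) = - \frac{49}{144}.
Integral = F(3) - F(-1) = - \frac{299}{9}.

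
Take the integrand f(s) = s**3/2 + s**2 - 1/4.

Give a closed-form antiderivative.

Integrate term by term and add the pieces.
Check: d/ds[s*(3*s**3 + 8*s**2 - 6)/24] = s**3/2 + s**2 - 1/4 = f(s).

An antiderivative is F(s) = s*(3*s**3 + 8*s**2 - 6)/24.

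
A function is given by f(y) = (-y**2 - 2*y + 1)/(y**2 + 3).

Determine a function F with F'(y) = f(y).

A first test for any F(y): its y-derivative must equal f(y) identically.
Check: d/dy[-y - log(y**2 + 3) + 4*sqrt(3)*atan(sqrt(3)*y/3)/3] = (-y**2 - 2*y + 1)/(y**2 + 3) = f(y).

An antiderivative is F(y) = -y - log(y**2 + 3) + 4*sqrt(3)*atan(sqrt(3)*y/3)/3.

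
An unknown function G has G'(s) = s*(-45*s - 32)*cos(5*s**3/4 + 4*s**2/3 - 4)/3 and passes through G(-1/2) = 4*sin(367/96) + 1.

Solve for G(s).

G(s) = 1 - 4*sin(5*s**3/4 + 4*s**2/3 - 4)

G'(s) matches the chain-rule pattern g'(h)*h' with inner function h(s) = 5*s**3/4 + 4*s**2/3 - 4; substituting u = h(s) collapses the integral.
A general antiderivative is -4*sin(5*s**3/4 + 4*s**2/3 - 4) + C.
The condition gives C = 4*sin(367/96) + 1 - (4*sin(367/96)) = 1.
So G(s) = 1 - 4*sin(5*s**3/4 + 4*s**2/3 - 4).
Check: d/ds[1 - 4*sin(5*s**3/4 + 4*s**2/3 - 4)] = -15*s**2*cos(5*s**3/4 + 4*s**2/3 - 4) - 32*s*cos(5*s**3/4 + 4*s**2/3 - 4)/3, which equals G'(s).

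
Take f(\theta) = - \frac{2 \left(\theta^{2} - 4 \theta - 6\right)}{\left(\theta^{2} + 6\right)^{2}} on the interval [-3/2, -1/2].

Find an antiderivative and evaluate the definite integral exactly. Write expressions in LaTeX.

Antiderivative: F(\theta) = \frac{\theta}{\frac{\theta^{2}}{2} + 3} - \frac{2}{\frac{\theta^{2}}{2} + 3}; value = \frac{8}{165}

Recognize the product-rule pattern: f = u'v + uv' with u = \frac{1}{\frac{\theta^{2}}{2} + 3}, v = \theta - 2, so integration by parts undoes it.
F(\theta) = \frac{\theta}{\frac{\theta^{2}}{2} + 3} - \frac{2}{\frac{\theta^{2}}{2} + 3} is an antiderivative of f.
Check: d/d\theta[\frac{\theta}{\frac{\theta^{2}}{2} + 3} - \frac{2}{\frac{\theta^{2}}{2} + 3}] = \frac{- 2 \theta^{2} + 8 \theta + 12}{\theta^{4} + 12 \theta^{2} + 36}, which equals f(\theta).
F(-1/2) = - \frac{4}{5}; F(-3/2) = - \frac{28}{33}.
Integral = F(-1/2) - F(-3/2) = \frac{8}{165}.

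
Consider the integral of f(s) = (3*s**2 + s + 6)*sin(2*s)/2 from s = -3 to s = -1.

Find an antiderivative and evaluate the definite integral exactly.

Antiderivative: F(s) = -3*s**2*cos(2*s)/4 + 3*s*sin(2*s)/4 - s*cos(2*s)/4 + sin(2*s)/8 - 9*cos(2*s)/8; value = 5*sin(2)/8 - 17*sin(6)/8 - 13*cos(2)/8 + 57*cos(6)/8

Differentiate the proposed F(s) back; it has to land on f(s) exactly.
F(s) = -3*s**2*cos(2*s)/4 + 3*s*sin(2*s)/4 - s*cos(2*s)/4 + sin(2*s)/8 - 9*cos(2*s)/8 is an antiderivative of f.
Check: d/ds[-3*s**2*cos(2*s)/4 + 3*s*sin(2*s)/4 - s*cos(2*s)/4 + sin(2*s)/8 - 9*cos(2*s)/8] = 3*s**2*sin(2*s)/2 + s*sin(2*s)/2 + 3*sin(2*s), which equals f(s).
F(-1) = 5*sin(2)/8 - 13*cos(2)/8; F(-3) = -57*cos(6)/8 + 17*sin(6)/8.
Integral = F(-1) - F(-3) = 5*sin(2)/8 - 17*sin(6)/8 - 13*cos(2)/8 + 57*cos(6)/8.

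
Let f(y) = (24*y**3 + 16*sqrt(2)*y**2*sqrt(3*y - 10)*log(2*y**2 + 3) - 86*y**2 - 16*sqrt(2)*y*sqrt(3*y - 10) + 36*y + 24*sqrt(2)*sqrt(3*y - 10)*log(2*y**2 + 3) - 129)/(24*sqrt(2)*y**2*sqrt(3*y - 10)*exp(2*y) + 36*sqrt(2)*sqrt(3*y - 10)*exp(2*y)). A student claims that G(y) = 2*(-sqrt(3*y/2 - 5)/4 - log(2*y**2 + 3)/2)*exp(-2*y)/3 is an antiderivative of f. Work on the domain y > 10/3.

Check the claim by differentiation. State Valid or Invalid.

Valid: G'(y) = f(y).

d/dy[G] = (24*y**3 + 16*sqrt(2)*y**2*sqrt(3*y - 10)*log(2*y**2 + 3) - 86*y**2 - 16*sqrt(2)*y*sqrt(3*y - 10) + 36*y + 24*sqrt(2)*sqrt(3*y - 10)*log(2*y**2 + 3) - 129)/(24*sqrt(2)*y**2*sqrt(3*y - 10)*exp(2*y) + 36*sqrt(2)*sqrt(3*y - 10)*exp(2*y))
This equals f(y) exactly, so the claim holds.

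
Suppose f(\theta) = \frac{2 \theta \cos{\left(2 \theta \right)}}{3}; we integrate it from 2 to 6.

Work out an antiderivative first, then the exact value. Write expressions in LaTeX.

Whatever form F(\theta) takes, F'(\theta) = f(\theta) is non-negotiable.
F(\theta) = \frac{2 \theta \sin{\left(2 \theta \right)} + \cos{\left(2 \theta \right)}}{6} is an antiderivative of f.
Check: d/d\theta[\frac{2 \theta \sin{\left(2 \theta \right)} + \cos{\left(2 \theta \right)}}{6}] = \frac{2 \theta \cos{\left(2 \theta \right)}}{3} = f(\theta).
F(6) = 2 \sin{\left(12 \right)} + \frac{\cos{\left(12 \right)}}{6}; F(2) = \frac{2 \sin{\left(4 \right)}}{3} + \frac{\cos{\left(4 \right)}}{6}.
Integral = F(6) - F(2) = 2 \sin{\left(12 \right)} - \frac{\cos{\left(4 \right)}}{6} + \frac{\cos{\left(12 \right)}}{6} - \frac{2 \sin{\left(4 \right)}}{3}.

Antiderivative: F(\theta) = \frac{2 \theta \sin{\left(2 \theta \right)} + \cos{\left(2 \theta \right)}}{6}; value = 2 \sin{\left(12 \right)} - \frac{\cos{\left(4 \right)}}{6} + \frac{\cos{\left(12 \right)}}{6} - \frac{2 \sin{\left(4 \right)}}{3}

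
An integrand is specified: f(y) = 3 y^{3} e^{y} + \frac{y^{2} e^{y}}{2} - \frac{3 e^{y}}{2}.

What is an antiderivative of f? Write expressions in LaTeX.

f has the shape u'v + uv' for u = 3 y^{3} - \frac{17 y^{2}}{2} + 17 y - \frac{37}{2} and v = e^{y} — it is the derivative of the product u*v.
Check: d/dy[3 y^{3} e^{y} - \frac{17 y^{2} e^{y}}{2} + 17 y e^{y} - \frac{37 e^{y}}{2}] = 3 y^{3} e^{y} + \frac{y^{2} e^{y}}{2} - \frac{3 e^{y}}{2} = f(y).

An antiderivative is F(y) = 3 y^{3} e^{y} - \frac{17 y^{2} e^{y}}{2} + 17 y e^{y} - \frac{37 e^{y}}{2}.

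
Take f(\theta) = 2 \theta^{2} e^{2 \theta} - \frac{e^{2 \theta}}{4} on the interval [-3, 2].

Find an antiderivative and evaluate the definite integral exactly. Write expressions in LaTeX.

Recognize the product-rule pattern: f = u'v + uv' with u = \theta^{2} - \theta + \frac{3}{8}, v = e^{2 \theta}, so integration by parts undoes it.
F(\theta) = \theta^{2} e^{2 \theta} - \theta e^{2 \theta} + \frac{3 e^{2 \theta}}{8} is an antiderivative of f.
Check: d/d\theta[\theta^{2} e^{2 \theta} - \theta e^{2 \theta} + \frac{3 e^{2 \theta}}{8}] = 2 \theta^{2} e^{2 \theta} - \frac{e^{2 \theta}}{4} = f(\theta).
F(2) = \frac{19 e^{4}}{8}; F(-3) = \frac{99}{8 e^{6}}.
Integral = F(2) - F(-3) = - \frac{99}{8 e^{6}} + \frac{19 e^{4}}{8}.

Antiderivative: F(\theta) = \theta^{2} e^{2 \theta} - \theta e^{2 \theta} + \frac{3 e^{2 \theta}}{8}; value = - \frac{99}{8 e^{6}} + \frac{19 e^{4}}{8}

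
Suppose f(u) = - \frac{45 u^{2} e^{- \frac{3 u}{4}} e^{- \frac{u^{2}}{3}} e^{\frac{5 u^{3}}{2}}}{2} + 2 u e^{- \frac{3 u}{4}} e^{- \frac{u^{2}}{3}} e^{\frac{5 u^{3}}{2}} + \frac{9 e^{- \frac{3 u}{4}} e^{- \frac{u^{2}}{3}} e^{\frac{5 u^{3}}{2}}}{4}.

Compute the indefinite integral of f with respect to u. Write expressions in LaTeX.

F(u) = - 3 e^{- \frac{3 u}{4}} e^{- \frac{u^{2}}{3}} e^{\frac{5 u^{3}}{2}} + C

f matches the chain-rule pattern g'(h)*h' with inner function h(u) = \frac{5 u^{3}}{2} - \frac{u^{2}}{3} - \frac{3 u}{4}; substituting w = h(u) collapses the integral.
Check: d/du[- 3 e^{- \frac{3 u}{4}} e^{- \frac{u^{2}}{3}} e^{\frac{5 u^{3}}{2}}] = \frac{\left(- 90 u^{2} e^{\frac{5 u^{3}}{2}} + 8 u e^{\frac{5 u^{3}}{2}} + 9 e^{\frac{5 u^{3}}{2}}\right) e^{- \frac{3 u}{4}} e^{- \frac{u^{2}}{3}}}{4}, which equals f(u).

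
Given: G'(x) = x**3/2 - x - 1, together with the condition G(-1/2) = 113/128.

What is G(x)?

G(x) = (x**4 - 4*x**2 - 8*x + 4)/8

Integrate term by term and add the pieces.
A general antiderivative is x**4/8 - x**2/2 - x + C.
The condition gives C = 113/128 - (49/128) = 1/2.
So G(x) = (x**4 - 4*x**2 - 8*x + 4)/8.
Check: d/dx[(x**4 - 4*x**2 - 8*x + 4)/8] = x**3/2 - x - 1 = G'(x).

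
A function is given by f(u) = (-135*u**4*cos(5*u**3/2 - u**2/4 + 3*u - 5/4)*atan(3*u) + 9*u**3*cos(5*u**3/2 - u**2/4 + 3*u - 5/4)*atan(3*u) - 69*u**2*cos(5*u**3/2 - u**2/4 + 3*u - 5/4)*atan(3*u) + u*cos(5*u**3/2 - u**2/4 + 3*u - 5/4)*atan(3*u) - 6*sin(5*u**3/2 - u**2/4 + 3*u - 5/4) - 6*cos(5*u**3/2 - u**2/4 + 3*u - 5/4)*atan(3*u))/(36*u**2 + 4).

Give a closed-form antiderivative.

An antiderivative is F(u) = -sin(5*u**3/2 - u**2/4 + 3*u - 5/4)*atan(3*u)/2.

f has the shape v'r + vr' for v = -atan(3*u)/2 and r = sin(5*u**3/2 - u**2/4 + 3*u - 5/4) — it is the derivative of the product v*r.
Check: d/du[-sin(5*u**3/2 - u**2/4 + 3*u - 5/4)*atan(3*u)/2] = (-135*u**4*cos(5*u**3/2 - u**2/4 + 3*u - 5/4)*atan(3*u) + 9*u**3*cos(5*u**3/2 - u**2/4 + 3*u - 5/4)*atan(3*u) - 69*u**2*cos(5*u**3/2 - u**2/4 + 3*u - 5/4)*atan(3*u) + u*cos(5*u**3/2 - u**2/4 + 3*u - 5/4)*atan(3*u) - 6*sin(5*u**3/2 - u**2/4 + 3*u - 5/4) - 6*cos(5*u**3/2 - u**2/4 + 3*u - 5/4)*atan(3*u))/(36*u**2 + 4) = f(u).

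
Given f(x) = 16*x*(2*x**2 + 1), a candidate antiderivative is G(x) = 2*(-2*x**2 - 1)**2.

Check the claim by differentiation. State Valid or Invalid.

Valid. The derivative of G reproduces f.

d/dx[G] = 32*x**3 + 16*x
This equals f(x) exactly, so the claim holds.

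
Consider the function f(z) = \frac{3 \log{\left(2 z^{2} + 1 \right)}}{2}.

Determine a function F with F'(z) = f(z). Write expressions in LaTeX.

An antiderivative is F(z) = \frac{3 \left(z \log{\left(2 z^{2} + 1 \right)} - 2 z + \sqrt{2} \operatorname{atan}{\left(\sqrt{2} z \right)}\right)}{2}.

Since d/dz undoes antidifferentiation here, F'(z) = f(z) is required of F(z).
Check: d/dz[\frac{3 \left(z \log{\left(2 z^{2} + 1 \right)} - 2 z + \sqrt{2} \operatorname{atan}{\left(\sqrt{2} z \right)}\right)}{2}] = \frac{3 \log{\left(2 z^{2} + 1 \right)}}{2} = f(z).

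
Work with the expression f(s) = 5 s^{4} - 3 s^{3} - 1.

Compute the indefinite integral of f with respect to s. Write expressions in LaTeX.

F(s) = s^{5} - \frac{3 s^{4}}{4} - s + C

The integrand splits into summands that can be handled one at a time.
Check: d/ds[s^{5} - \frac{3 s^{4}}{4} - s] = 5 s^{4} - 3 s^{3} - 1 = f(s).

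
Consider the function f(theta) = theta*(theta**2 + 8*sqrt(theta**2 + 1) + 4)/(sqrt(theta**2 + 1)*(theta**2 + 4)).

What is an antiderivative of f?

An antiderivative is F(theta) = sqrt(theta**2 + 1) + 4*log(theta**2 + 4).

A first test for any F(theta): its theta-derivative must equal f(theta) identically.
Check: d/dtheta[sqrt(theta**2 + 1) + 4*log(theta**2 + 4)] = (theta**3 + 8*theta*sqrt(theta**2 + 1) + 4*theta)/(theta**2*sqrt(theta**2 + 1) + 4*sqrt(theta**2 + 1)), which equals f(theta).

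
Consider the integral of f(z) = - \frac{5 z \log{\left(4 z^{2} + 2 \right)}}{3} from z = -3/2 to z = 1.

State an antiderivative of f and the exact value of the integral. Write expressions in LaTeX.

An antiderivative F(z) passes only if d/dz[F] lands on f(z) exactly.
F(z) = - \frac{5 z^{2} \log{\left(4 z^{2} + 2 \right)}}{6} + \frac{5 z^{2}}{6} - \frac{5 \log{\left(2 z^{2} + 1 \right)}}{12} is an antiderivative of f.
Check: d/dz[- \frac{5 z^{2} \log{\left(4 z^{2} + 2 \right)}}{6} + \frac{5 z^{2}}{6} - \frac{5 \log{\left(2 z^{2} + 1 \right)}}{12}] = - \frac{5 z \log{\left(2 z^{2} + 1 \right)}}{3} - \frac{5 z \log{\left(2 \right)}}{3}, which equals f(z).
F(1) = - \frac{5 \log{\left(6 \right)}}{6} - \frac{5 \log{\left(3 \right)}}{12} + \frac{5}{6}; F(-3/2) = - \frac{15 \log{\left(11 \right)}}{8} - \frac{5 \log{\left(\frac{11}{2} \right)}}{12} + \frac{15}{8}.
Integral = F(1) - F(-3/2) = - \frac{5 \log{\left(6 \right)}}{6} - \frac{25}{24} - \frac{5 \log{\left(3 \right)}}{12} + \frac{5 \log{\left(\frac{11}{2} \right)}}{12} + \frac{15 \log{\left(11 \right)}}{8}.

Antiderivative: F(z) = - \frac{5 z^{2} \log{\left(4 z^{2} + 2 \right)}}{6} + \frac{5 z^{2}}{6} - \frac{5 \log{\left(2 z^{2} + 1 \right)}}{12}; value = - \frac{5 \log{\left(6 \right)}}{6} - \frac{25}{24} - \frac{5 \log{\left(3 \right)}}{12} + \frac{5 \log{\left(\frac{11}{2} \right)}}{12} + \frac{15 \log{\left(11 \right)}}{8}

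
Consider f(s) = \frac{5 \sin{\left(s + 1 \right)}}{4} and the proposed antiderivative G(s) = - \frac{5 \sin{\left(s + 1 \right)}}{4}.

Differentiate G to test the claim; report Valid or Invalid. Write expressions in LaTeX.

Invalid: d/ds[G] - f = - \frac{5 \sin{\left(s + 1 \right)}}{4} - \frac{5 \cos{\left(s + 1 \right)}}{4}, which is not 0.

d/ds[G] = - \frac{5 \cos{\left(s + 1 \right)}}{4}
d/ds[G] - f(s) = - \frac{5 \sin{\left(s + 1 \right)}}{4} - \frac{5 \cos{\left(s + 1 \right)}}{4} != 0.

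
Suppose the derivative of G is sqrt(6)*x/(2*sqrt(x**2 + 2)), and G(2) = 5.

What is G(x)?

G'(x) matches the chain-rule pattern g'(h)*h' with inner function h(x) = 3*x**2/2 + 3; substituting u = h(x) collapses the integral.
A general antiderivative is sqrt(3*x**2/2 + 3) + C.
The condition gives C = 5 - (3) = 2.
So G(x) = sqrt(3*x**2/2 + 3) + 2.
Check: d/dx[sqrt(3*x**2/2 + 3) + 2] = sqrt(6)*x/(2*sqrt(x**2 + 2)) = G'(x).

G(x) = sqrt(3*x**2/2 + 3) + 2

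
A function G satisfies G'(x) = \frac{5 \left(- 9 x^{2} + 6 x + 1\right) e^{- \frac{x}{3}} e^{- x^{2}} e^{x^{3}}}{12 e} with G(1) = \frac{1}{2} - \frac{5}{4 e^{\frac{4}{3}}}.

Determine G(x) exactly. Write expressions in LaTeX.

The substitution u = x^{3} - x^{2} - \frac{x}{3} - 1 works: G'(x) is exactly (dG/du)*(du/dx) for that inner function.
A general antiderivative is - \frac{5 e^{x^{3} - x^{2} - \frac{x}{3} - 1}}{4} + C.
The condition gives C = \frac{1}{2} - \frac{5}{4 e^{\frac{4}{3}}} - (- \frac{5}{4 e^{\frac{4}{3}}}) = \frac{1}{2}.
So G(x) = \frac{1}{2} - \frac{5 e^{x^{3} - x^{2} - \frac{x}{3} - 1}}{4}.
Check: d/dx[\frac{1}{2} - \frac{5 e^{x^{3} - x^{2} - \frac{x}{3} - 1}}{4}] = \frac{\left(- 45 x^{2} + 30 x + 5\right) e^{- \frac{x}{3}} e^{- x^{2}} e^{x^{3}}}{12 e}, which equals G'(x).

G(x) = \frac{1}{2} - \frac{5 e^{x^{3} - x^{2} - \frac{x}{3} - 1}}{4}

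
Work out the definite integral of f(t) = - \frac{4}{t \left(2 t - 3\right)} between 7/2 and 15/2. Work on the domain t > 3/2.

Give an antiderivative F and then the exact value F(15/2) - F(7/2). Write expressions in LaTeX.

Antiderivative: F(t) = \frac{4 \log{\left(t \right)}}{3} - \frac{4 \log{\left(t - \frac{3}{2} \right)}}{3}; value = - \frac{4 \log{\left(6 \right)}}{3} - \frac{4 \log{\left(\frac{7}{2} \right)}}{3} + \frac{4 \log{\left(2 \right)}}{3} + \frac{4 \log{\left(\frac{15}{2} \right)}}{3}

The denominator factors as t \left(2 t - 3\right); partial fractions split f into directly integrable pieces: - \frac{8}{3 \left(2 t - 3\right)} + \frac{4}{3 t}.
F(t) = \frac{4 \log{\left(t \right)}}{3} - \frac{4 \log{\left(t - \frac{3}{2} \right)}}{3} is an antiderivative of f.
Check: d/dt[\frac{4 \log{\left(t \right)}}{3} - \frac{4 \log{\left(t - \frac{3}{2} \right)}}{3}] = - \frac{4}{2 t^{2} - 3 t}, which equals f(t).
F(15/2) = - \frac{4 \log{\left(6 \right)}}{3} + \frac{4 \log{\left(\frac{15}{2} \right)}}{3}; F(7/2) = - \frac{4 \log{\left(2 \right)}}{3} + \frac{4 \log{\left(\frac{7}{2} \right)}}{3}.
Integral = F(15/2) - F(7/2) = - \frac{4 \log{\left(6 \right)}}{3} - \frac{4 \log{\left(\frac{7}{2} \right)}}{3} + \frac{4 \log{\left(2 \right)}}{3} + \frac{4 \log{\left(\frac{15}{2} \right)}}{3}.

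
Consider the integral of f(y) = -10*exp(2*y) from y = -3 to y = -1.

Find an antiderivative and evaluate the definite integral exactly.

Antiderivative: F(y) = -5*exp(2*y); value = -5*exp(-2) + 5*exp(-6)

A first test for any F(y): its y-derivative must equal f(y) identically.
F(y) = -5*exp(2*y) is an antiderivative of f.
Check: d/dy[-5*exp(2*y)] = -10*exp(2*y) = f(y).
F(-1) = -5*exp(-2); F(-3) = -5*exp(-6).
Integral = F(-1) - F(-3) = -5*exp(-2) + 5*exp(-6).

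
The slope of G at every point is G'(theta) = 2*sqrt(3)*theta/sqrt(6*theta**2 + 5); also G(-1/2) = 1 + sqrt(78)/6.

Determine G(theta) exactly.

G(theta) = sqrt(2*theta**2 + 5/3) + 1

The substitution u = 2*theta**2 + 5/3 works: G'(theta) is exactly (dG/du)*(du/dtheta) for that inner function.
A general antiderivative is sqrt(2*theta**2 + 5/3) + C.
The condition gives C = 1 + sqrt(78)/6 - (sqrt(78)/6) = 1.
So G(theta) = sqrt(2*theta**2 + 5/3) + 1.
Check: d/dtheta[sqrt(2*theta**2 + 5/3) + 1] = 2*sqrt(3)*theta/sqrt(6*theta**2 + 5) = G'(theta).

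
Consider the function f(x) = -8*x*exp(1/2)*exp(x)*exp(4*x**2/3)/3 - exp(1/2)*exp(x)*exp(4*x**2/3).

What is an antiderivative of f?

An antiderivative is F(x) = -exp(4*x**2/3 + x + 1/2).

The substitution u = 4*x**2/3 + x + 1/2 works: f is exactly (dF/du)*(du/dx) for that inner function.
Check: d/dx[-exp(4*x**2/3 + x + 1/2)] = -8*x*exp(1/2)*exp(x)*exp(4*x**2/3)/3 - exp(1/2)*exp(x)*exp(4*x**2/3) = f(x).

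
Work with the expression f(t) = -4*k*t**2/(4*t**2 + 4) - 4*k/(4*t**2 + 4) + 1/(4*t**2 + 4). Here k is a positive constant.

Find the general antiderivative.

The integrand splits into summands that can be handled one at a time.
Check: d/dt[-k*t + atan(t)/4] = (-4*k*t**2 - 4*k + 1)/(4*t**2 + 4), which equals f(t).

F(t) = -k*t + atan(t)/4 + C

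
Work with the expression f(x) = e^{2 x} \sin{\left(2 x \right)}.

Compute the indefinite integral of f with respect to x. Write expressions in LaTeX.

Whatever form F(x) takes, F'(x) = f(x) is non-negotiable.
Check: d/dx[\frac{e^{2 x} \sin{\left(2 x \right)}}{4} - \frac{e^{2 x} \cos{\left(2 x \right)}}{4}] = e^{2 x} \sin{\left(2 x \right)} = f(x).

F(x) = \frac{e^{2 x} \sin{\left(2 x \right)}}{4} - \frac{e^{2 x} \cos{\left(2 x \right)}}{4} + C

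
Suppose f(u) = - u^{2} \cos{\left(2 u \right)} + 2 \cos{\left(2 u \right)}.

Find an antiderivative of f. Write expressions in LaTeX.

The integrand splits into summands that can be handled one at a time.
Check: d/du[- \frac{u^{2} \sin{\left(2 u \right)}}{2} - \frac{u \cos{\left(2 u \right)}}{2} + \frac{5 \sin{\left(2 u \right)}}{4}] = - u^{2} \cos{\left(2 u \right)} + 2 \cos{\left(2 u \right)} = f(u).

An antiderivative is F(u) = - \frac{u^{2} \sin{\left(2 u \right)}}{2} - \frac{u \cos{\left(2 u \right)}}{2} + \frac{5 \sin{\left(2 u \right)}}{4}.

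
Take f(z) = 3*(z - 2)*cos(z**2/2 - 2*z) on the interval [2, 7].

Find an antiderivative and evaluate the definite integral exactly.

Antiderivative: F(z) = 3*sin(z**2/2 - 2*z); value = 3*sin(21/2) + 3*sin(2)

The substitution u = z**2/2 - 2*z works: f is exactly (dF/du)*(du/dz) for that inner function.
F(z) = 3*sin(z**2/2 - 2*z) is an antiderivative of f.
Check: d/dz[3*sin(z**2/2 - 2*z)] = 3*z*cos(z**2/2 - 2*z) - 6*cos(z**2/2 - 2*z), which equals f(z).
F(7) = 3*sin(21/2); F(2) = -3*sin(2).
Integral = F(7) - F(2) = 3*sin(21/2) + 3*sin(2).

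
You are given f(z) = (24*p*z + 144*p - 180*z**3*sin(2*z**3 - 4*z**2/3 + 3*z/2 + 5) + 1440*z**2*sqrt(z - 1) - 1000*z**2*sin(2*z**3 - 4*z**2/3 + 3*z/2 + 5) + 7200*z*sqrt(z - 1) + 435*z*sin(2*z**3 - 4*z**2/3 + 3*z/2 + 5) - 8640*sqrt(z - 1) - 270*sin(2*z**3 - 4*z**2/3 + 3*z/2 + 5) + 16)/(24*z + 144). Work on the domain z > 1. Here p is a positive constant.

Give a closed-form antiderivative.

An antiderivative is F(z) = p*z + 12*z**2*sqrt(4*z - 4) - 24*z*sqrt(4*z - 4) + 12*sqrt(4*z - 4) + 2*log(z/2 + 3)/3 + 5*cos(2*z**3 - 4*z**2/3 + 3*z/2 + 5)/4.

Recover f(z) by differentiating a candidate F(z); any mismatch rules it out.
Check: d/dz[p*z + 12*z**2*sqrt(4*z - 4) - 24*z*sqrt(4*z - 4) + 12*sqrt(4*z - 4) + 2*log(z/2 + 3)/3 + 5*cos(2*z**3 - 4*z**2/3 + 3*z/2 + 5)/4] = (24*p*z*sqrt(z - 1) + 144*p*sqrt(z - 1) - 180*z**3*sqrt(z - 1)*sin(2*z**3 - 4*z**2/3 + 3*z/2 + 5) + 1440*z**3 - 1000*z**2*sqrt(z - 1)*sin(2*z**3 - 4*z**2/3 + 3*z/2 + 5) + 5760*z**2 + 435*z*sqrt(z - 1)*sin(2*z**3 - 4*z**2/3 + 3*z/2 + 5) - 15840*z - 270*sqrt(z - 1)*sin(2*z**3 - 4*z**2/3 + 3*z/2 + 5) + 16*sqrt(z - 1) + 8640)/(24*z*sqrt(z - 1) + 144*sqrt(z - 1)), which equals f(z).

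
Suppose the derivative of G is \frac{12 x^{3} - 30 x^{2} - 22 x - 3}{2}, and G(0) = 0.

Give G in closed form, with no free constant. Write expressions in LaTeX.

Differentiate the proposed G(x) back; it has to land on the given G'(x).
A general antiderivative is \frac{3 x^{4}}{2} - 5 x^{3} - \frac{11 x^{2}}{2} - \frac{3 x}{2} + 1 + C.
The condition gives C = 0 - (1) = -1.
So G(x) = \frac{3 x^{4}}{2} - 5 x^{3} - \frac{11 x^{2}}{2} - \frac{3 x}{2}.
Check: d/dx[\frac{3 x^{4}}{2} - 5 x^{3} - \frac{11 x^{2}}{2} - \frac{3 x}{2}] = 6 x^{3} - 15 x^{2} - 11 x - \frac{3}{2}, which equals G'(x).

G(x) = \frac{3 x^{4}}{2} - 5 x^{3} - \frac{11 x^{2}}{2} - \frac{3 x}{2}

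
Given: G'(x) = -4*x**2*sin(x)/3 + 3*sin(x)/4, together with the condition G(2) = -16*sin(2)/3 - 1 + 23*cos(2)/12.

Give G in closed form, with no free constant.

G(x) = 4*x**2*cos(x)/3 - 8*x*sin(x)/3 - 41*cos(x)/12 - 1

The integrand splits into summands that can be handled one at a time.
A general antiderivative is 4*x**2*cos(x)/3 - 8*x*sin(x)/3 - 41*cos(x)/12 + C.
The condition gives C = -16*sin(2)/3 - 1 + 23*cos(2)/12 - (-16*sin(2)/3 + 23*cos(2)/12) = -1.
So G(x) = 4*x**2*cos(x)/3 - 8*x*sin(x)/3 - 41*cos(x)/12 - 1.
Check: d/dx[4*x**2*cos(x)/3 - 8*x*sin(x)/3 - 41*cos(x)/12 - 1] = -4*x**2*sin(x)/3 + 3*sin(x)/4 = G'(x).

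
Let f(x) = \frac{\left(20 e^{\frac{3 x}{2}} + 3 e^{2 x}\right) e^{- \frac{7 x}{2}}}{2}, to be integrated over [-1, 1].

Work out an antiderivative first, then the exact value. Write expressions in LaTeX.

A first test for any F(x): its x-derivative must equal f(x) identically.
F(x) = - 5 e^{- 2 x} - e^{- \frac{3 x}{2}} is an antiderivative of f.
Check: d/dx[- 5 e^{- 2 x} - e^{- \frac{3 x}{2}}] = \frac{\left(20 e^{\frac{3 x}{2}} + 3 e^{2 x}\right) e^{- \frac{7 x}{2}}}{2} = f(x).
F(1) = - \frac{5}{e^{2}} - e^{- \frac{3}{2}}; F(-1) = - 5 e^{2} - e^{\frac{3}{2}}.
Integral = F(1) - F(-1) = - \frac{5}{e^{2}} - e^{- \frac{3}{2}} + e^{\frac{3}{2}} + 5 e^{2}.

Antiderivative: F(x) = - 5 e^{- 2 x} - e^{- \frac{3 x}{2}}; value = - \frac{5}{e^{2}} - e^{- \frac{3}{2}} + e^{\frac{3}{2}} + 5 e^{2}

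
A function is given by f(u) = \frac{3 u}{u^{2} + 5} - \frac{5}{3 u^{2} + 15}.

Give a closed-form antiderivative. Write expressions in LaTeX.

The integrand splits into summands that can be handled one at a time.
Check: d/du[\frac{3 \log{\left(u^{2} + 5 \right)}}{2} - \frac{\sqrt{5} \operatorname{atan}{\left(\frac{\sqrt{5} u}{5} \right)}}{3}] = \frac{9 u - 5}{3 u^{2} + 15}, which equals f(u).

An antiderivative is F(u) = \frac{3 \log{\left(u^{2} + 5 \right)}}{2} - \frac{\sqrt{5} \operatorname{atan}{\left(\frac{\sqrt{5} u}{5} \right)}}{3}.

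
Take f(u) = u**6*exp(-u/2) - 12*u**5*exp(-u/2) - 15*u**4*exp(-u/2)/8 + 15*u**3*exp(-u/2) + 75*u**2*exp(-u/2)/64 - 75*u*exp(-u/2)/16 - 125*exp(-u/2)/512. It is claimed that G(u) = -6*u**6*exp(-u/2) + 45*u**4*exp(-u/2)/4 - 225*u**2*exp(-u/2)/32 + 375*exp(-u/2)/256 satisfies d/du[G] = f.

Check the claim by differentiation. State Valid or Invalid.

d/du[G] = (1536*u**6 - 18432*u**5 - 2880*u**4 + 23040*u**3 + 1800*u**2 - 7200*u - 375)*exp(-u/2)/512
d/du[G] - f(u) = (512*u**6 - 6144*u**5 - 960*u**4 + 7680*u**3 + 600*u**2 - 2400*u - 125)*exp(-u/2)/256 != 0.

Invalid: d/du[G] - f = (512*u**6 - 6144*u**5 - 960*u**4 + 7680*u**3 + 600*u**2 - 2400*u - 125)*exp(-u/2)/256, which is not 0.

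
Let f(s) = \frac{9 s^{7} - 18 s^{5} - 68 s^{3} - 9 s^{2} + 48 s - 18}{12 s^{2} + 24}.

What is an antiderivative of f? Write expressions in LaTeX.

For F(s) to be correct the identity F'(s) - f(s) = 0 must hold.
Check: d/ds[\frac{s^{6}}{8} - \frac{3 s^{4}}{4} + \frac{s^{2}}{6} - \frac{3 s}{4} + \frac{5 \log{\left(\frac{s^{2}}{2} + 1 \right)}}{3}] = \frac{9 s^{7} - 18 s^{5} - 68 s^{3} - 9 s^{2} + 48 s - 18}{12 s^{2} + 24} = f(s).

An antiderivative is F(s) = \frac{s^{6}}{8} - \frac{3 s^{4}}{4} + \frac{s^{2}}{6} - \frac{3 s}{4} + \frac{5 \log{\left(\frac{s^{2}}{2} + 1 \right)}}{3}.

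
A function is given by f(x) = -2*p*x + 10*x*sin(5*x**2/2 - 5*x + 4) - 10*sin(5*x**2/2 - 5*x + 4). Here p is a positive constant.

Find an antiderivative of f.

Integrate term by term and add the pieces.
Check: d/dx[-p*x**2 - 2*cos(5*x**2/2 - 5*x + 4)] = -2*p*x + 10*x*sin(5*x**2/2 - 5*x + 4) - 10*sin(5*x**2/2 - 5*x + 4) = f(x).

An antiderivative is F(x) = -p*x**2 - 2*cos(5*x**2/2 - 5*x + 4).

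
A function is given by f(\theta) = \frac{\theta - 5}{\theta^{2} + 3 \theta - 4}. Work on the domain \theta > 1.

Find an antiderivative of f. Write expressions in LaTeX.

The denominator factors as \left(\theta - 1\right) \left(\theta + 4\right); partial fractions split f into directly integrable pieces: \frac{9}{5 \left(\theta + 4\right)} - \frac{4}{5 \left(\theta - 1\right)}.
Check: d/d\theta[- \frac{4 \log{\left(\theta - 1 \right)}}{5} + \frac{9 \log{\left(\theta + 4 \right)}}{5}] = \frac{\theta - 5}{\theta^{2} + 3 \theta - 4} = f(\theta).

An antiderivative is F(\theta) = - \frac{4 \log{\left(\theta - 1 \right)}}{5} + \frac{9 \log{\left(\theta + 4 \right)}}{5}.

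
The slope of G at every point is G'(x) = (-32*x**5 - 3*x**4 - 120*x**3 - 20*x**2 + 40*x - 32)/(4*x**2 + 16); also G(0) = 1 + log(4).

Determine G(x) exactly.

G(x) = -(8*x**4 + x**3 - 4*x**2 + 8*x - 4*log(x**2 + 4) - 4)/4

The proposed G(x) is checked by its d/dx: the result must match the given G'(x).
A general antiderivative is -2*x**4 - x**3/4 + x**2 - 2*x + log(x**2 + 4) + C.
The condition gives C = 1 + log(4) - (log(4)) = 1.
So G(x) = -(8*x**4 + x**3 - 4*x**2 + 8*x - 4*log(x**2 + 4) - 4)/4.
Check: d/dx[-(8*x**4 + x**3 - 4*x**2 + 8*x - 4*log(x**2 + 4) - 4)/4] = (-32*x**5 - 3*x**4 - 120*x**3 - 20*x**2 + 40*x - 32)/(4*x**2 + 16) = G'(x).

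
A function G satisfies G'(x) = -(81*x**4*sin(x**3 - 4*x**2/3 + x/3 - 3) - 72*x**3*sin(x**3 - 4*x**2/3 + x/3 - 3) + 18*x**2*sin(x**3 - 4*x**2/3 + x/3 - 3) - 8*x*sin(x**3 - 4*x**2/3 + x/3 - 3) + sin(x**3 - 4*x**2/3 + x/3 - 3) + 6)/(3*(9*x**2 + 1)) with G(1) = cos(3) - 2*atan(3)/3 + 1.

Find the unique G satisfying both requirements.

The proposed G(x) is checked by its d/dx: the result must match the given G'(x).
A general antiderivative is cos(x**3 - 4*x**2/3 + x/3 - 3) - 2*atan(3*x)/3 + C.
The condition gives C = cos(3) - 2*atan(3)/3 + 1 - (cos(3) - 2*atan(3)/3) = 1.
So G(x) = -(-3*cos(x**3 - 4*x**2/3 + x/3 - 3) + 2*atan(3*x) - 3)/3.
Check: d/dx[-(-3*cos(x**3 - 4*x**2/3 + x/3 - 3) + 2*atan(3*x) - 3)/3] = (-81*x**4*sin(x**3 - 4*x**2/3 + x/3 - 3) + 72*x**3*sin(x**3 - 4*x**2/3 + x/3 - 3) - 18*x**2*sin(x**3 - 4*x**2/3 + x/3 - 3) + 8*x*sin(x**3 - 4*x**2/3 + x/3 - 3) - sin(x**3 - 4*x**2/3 + x/3 - 3) - 6)/(27*x**2 + 3), which equals G'(x).

G(x) = -(-3*cos(x**3 - 4*x**2/3 + x/3 - 3) + 2*atan(3*x) - 3)/3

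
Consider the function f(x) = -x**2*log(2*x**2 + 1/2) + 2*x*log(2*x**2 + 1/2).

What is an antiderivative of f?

The integrand splits into summands that can be handled one at a time.
Check: d/dx[(8*x**3 + 12*x**2*(3 - x)*log(2*x**2 + 1/2) - 36*x**2 - 6*x + 9*log(x**2 + 1/4) + 3*atan(2*x))/36] = -x**2*log(2*x**2 + 1/2) + 2*x*log(2*x**2 + 1/2) = f(x).

An antiderivative is F(x) = (8*x**3 + 12*x**2*(3 - x)*log(2*x**2 + 1/2) - 36*x**2 - 6*x + 9*log(x**2 + 1/4) + 3*atan(2*x))/36.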